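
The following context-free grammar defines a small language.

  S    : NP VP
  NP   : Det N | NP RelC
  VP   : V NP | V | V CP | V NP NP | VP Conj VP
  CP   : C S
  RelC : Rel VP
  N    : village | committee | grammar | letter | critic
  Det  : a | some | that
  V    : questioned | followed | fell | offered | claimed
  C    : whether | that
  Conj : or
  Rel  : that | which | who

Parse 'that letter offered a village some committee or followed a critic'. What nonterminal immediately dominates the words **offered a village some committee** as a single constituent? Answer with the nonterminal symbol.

[S [NP [Det that] [N letter]] [VP [VP [V offered] [NP [Det a] [N village]] [NP [Det some] [N committee]]] [Conj or] [VP [V followed] [NP [Det a] [N critic]]]]]
The span 'offered a village some committee' is the VP node built by VP → V NP NP.

VP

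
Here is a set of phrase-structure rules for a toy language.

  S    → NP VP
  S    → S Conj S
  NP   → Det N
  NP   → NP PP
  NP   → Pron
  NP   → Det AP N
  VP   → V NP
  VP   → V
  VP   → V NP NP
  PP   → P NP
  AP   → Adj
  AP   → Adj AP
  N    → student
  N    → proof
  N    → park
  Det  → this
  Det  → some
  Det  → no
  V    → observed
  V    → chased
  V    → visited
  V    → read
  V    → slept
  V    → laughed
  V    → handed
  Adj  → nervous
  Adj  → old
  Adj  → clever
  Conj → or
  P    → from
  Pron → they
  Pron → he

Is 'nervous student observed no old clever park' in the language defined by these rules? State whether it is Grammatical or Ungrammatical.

For S → NP VP, no prefix of the string parses as an NP. The alternative S rule S → S Conj S likewise has no satisfying split.

Ungrammatical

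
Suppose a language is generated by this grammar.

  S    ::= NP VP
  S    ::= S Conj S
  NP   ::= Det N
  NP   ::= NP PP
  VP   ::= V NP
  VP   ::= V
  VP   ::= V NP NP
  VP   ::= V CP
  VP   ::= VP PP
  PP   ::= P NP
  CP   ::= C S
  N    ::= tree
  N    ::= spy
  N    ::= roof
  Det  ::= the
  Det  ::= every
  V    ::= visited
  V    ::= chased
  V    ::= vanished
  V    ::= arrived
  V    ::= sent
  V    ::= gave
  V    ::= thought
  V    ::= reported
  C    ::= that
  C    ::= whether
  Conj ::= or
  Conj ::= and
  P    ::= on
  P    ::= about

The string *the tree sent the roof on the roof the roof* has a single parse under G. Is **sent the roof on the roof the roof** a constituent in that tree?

Yes

[S [NP [Det the] [N tree]] [VP [V sent] [NP [NP [Det the] [N roof]] [PP [P on] [NP [Det the] [N roof]]]] [NP [Det the] [N roof]]]]
The words 'sent the roof on the roof the roof' are exhaustively dominated by a single VP node (built by VP → V NP NP), so they form a constituent.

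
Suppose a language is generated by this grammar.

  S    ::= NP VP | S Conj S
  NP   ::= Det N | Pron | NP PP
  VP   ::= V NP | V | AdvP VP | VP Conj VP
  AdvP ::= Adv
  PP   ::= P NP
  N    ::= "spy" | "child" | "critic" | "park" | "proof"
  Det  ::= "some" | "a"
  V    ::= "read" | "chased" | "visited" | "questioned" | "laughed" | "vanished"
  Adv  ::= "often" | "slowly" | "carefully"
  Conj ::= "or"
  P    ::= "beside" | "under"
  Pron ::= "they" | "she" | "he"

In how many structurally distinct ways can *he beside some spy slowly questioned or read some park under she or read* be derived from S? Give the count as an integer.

Two of the 5 distinct bracketings:
[S [NP [NP [Pron he]] [PP [P beside] [NP [Det some] [N spy]]]] [VP [AdvP [Adv slowly]] [VP [VP [V questioned]] [Conj or] [VP [VP [V read] [NP [NP [Det some] [N park]] [PP [P under] [NP [Pron she]]]]] [Conj or] [VP [V read]]]]]]
[S [NP [NP [Pron he]] [PP [P beside] [NP [Det some] [N spy]]]] [VP [AdvP [Adv slowly]] [VP [VP [VP [V questioned]] [Conj or] [VP [V read] [NP [NP [Det some] [N park]] [PP [P under] [NP [Pron she]]]]]] [Conj or] [VP [V read]]]]]
The trees differ in how a recursive rule is bracketed over the same span.

5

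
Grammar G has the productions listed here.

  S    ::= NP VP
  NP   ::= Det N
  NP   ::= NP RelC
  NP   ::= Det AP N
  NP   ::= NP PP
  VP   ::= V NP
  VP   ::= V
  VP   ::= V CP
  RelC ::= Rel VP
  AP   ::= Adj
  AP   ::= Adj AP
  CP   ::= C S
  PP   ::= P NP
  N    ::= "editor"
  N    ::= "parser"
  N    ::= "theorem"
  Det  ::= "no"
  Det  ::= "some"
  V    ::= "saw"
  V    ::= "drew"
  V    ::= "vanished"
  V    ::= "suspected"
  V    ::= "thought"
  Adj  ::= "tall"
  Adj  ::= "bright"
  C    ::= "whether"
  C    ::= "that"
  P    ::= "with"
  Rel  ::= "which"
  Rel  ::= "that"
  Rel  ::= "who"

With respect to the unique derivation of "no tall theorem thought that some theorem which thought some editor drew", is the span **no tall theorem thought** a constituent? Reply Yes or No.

No

[S [NP [Det no] [AP [Adj tall]] [N theorem]] [VP [V thought] [CP [C that] [S [NP [NP [Det some] [N theorem]] [RelC [Rel which] [VP [V thought] [NP [Det some] [N editor]]]]] [VP [V drew]]]]]]
The smallest constituent containing 'no tall theorem thought' is the S spanning 'no tall theorem thought that some theorem which thought some editor drew'; no single node in the tree dominates exactly the given words.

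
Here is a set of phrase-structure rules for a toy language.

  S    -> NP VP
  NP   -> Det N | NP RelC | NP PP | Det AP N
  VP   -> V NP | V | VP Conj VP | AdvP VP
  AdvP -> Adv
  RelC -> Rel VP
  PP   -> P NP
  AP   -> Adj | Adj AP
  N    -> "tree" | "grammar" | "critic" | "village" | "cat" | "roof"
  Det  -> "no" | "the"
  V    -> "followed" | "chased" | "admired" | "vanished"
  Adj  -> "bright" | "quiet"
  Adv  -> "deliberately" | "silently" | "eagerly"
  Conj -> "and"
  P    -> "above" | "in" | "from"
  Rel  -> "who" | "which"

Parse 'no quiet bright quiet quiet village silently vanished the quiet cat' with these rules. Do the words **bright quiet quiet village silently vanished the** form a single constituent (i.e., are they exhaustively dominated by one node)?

No

[S [NP [Det no] [AP [Adj quiet] [AP [Adj bright] [AP [Adj quiet] [AP [Adj quiet]]]]] [N village]] [VP [AdvP [Adv silently]] [VP [V vanished] [NP [Det the] [AP [Adj quiet]] [N cat]]]]]
The smallest constituent containing 'bright quiet quiet village silently vanished the' is the S spanning 'no quiet bright quiet quiet village silently vanished the quiet cat'; no single node in the tree dominates exactly the given words.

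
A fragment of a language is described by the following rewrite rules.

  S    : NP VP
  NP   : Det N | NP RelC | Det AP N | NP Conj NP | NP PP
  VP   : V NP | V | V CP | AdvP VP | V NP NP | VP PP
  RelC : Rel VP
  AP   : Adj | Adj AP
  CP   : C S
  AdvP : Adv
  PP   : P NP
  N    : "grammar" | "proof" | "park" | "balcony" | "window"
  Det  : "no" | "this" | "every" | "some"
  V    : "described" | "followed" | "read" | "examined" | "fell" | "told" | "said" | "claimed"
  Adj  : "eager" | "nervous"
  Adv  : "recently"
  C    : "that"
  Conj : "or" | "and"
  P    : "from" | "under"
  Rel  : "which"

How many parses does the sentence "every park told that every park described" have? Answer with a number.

1

[S [NP [Det every] [N park]] [VP [V told] [CP [C that] [S [NP [Det every] [N park]] [VP [V described]]]]]]
No rule offers an alternative attachment or grouping for any span, so this is the only derivation.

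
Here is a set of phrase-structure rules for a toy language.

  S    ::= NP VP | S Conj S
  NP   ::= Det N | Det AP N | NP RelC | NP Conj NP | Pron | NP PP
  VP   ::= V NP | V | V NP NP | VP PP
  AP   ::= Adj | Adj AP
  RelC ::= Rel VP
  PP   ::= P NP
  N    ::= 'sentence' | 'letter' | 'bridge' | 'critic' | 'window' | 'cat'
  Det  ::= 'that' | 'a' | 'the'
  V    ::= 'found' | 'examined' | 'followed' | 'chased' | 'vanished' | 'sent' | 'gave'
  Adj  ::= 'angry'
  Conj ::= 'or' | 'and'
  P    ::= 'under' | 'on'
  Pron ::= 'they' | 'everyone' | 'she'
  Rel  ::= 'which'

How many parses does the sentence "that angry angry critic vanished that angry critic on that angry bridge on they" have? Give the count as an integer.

5

Two of the 5 distinct bracketings:
[S [NP [Det that] [AP [Adj angry] [AP [Adj angry]]] [N critic]] [VP [V vanished] [NP [NP [Det that] [AP [Adj angry]] [N critic]] [PP [P on] [NP [NP [Det that] [AP [Adj angry]] [N bridge]] [PP [P on] [NP [Pron they]]]]]]]]
[S [NP [Det that] [AP [Adj angry] [AP [Adj angry]]] [N critic]] [VP [V vanished] [NP [NP [NP [Det that] [AP [Adj angry]] [N critic]] [PP [P on] [NP [Det that] [AP [Adj angry]] [N bridge]]]] [PP [P on] [NP [Pron they]]]]]]
The trees differ in how a recursive rule is bracketed over the same span.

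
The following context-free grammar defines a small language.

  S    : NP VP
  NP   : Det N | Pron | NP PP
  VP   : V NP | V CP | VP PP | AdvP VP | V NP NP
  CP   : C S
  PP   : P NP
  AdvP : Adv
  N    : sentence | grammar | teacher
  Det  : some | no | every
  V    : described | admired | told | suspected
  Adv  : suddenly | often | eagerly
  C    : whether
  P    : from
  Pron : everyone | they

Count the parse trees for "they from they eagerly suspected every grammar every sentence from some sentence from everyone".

Two of the 9 distinct bracketings:
[S [NP [NP [Pron they]] [PP [P from] [NP [Pron they]]]] [VP [VP [AdvP [Adv eagerly]] [VP [V suspected] [NP [Det every] [N grammar]] [NP [Det every] [N sentence]]]] [PP [P from] [NP [NP [Det some] [N sentence]] [PP [P from] [NP [Pron everyone]]]]]]]
[S [NP [NP [Pron they]] [PP [P from] [NP [Pron they]]]] [VP [VP [VP [AdvP [Adv eagerly]] [VP [V suspected] [NP [Det every] [N grammar]] [NP [Det every] [N sentence]]]] [PP [P from] [NP [Det some] [N sentence]]]] [PP [P from] [NP [Pron everyone]]]]]
The trees differ in how a recursive rule is bracketed over the same span.

9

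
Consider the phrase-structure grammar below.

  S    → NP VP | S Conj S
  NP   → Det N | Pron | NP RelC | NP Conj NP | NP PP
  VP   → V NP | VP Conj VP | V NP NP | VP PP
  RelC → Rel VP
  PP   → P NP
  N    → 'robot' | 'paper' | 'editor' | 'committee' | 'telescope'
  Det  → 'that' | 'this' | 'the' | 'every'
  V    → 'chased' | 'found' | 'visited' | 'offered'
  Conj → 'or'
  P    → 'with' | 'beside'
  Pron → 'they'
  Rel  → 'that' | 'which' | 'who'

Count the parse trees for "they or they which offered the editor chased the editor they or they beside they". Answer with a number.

6

Two of the 6 distinct bracketings:
[S [NP [NP [NP [Pron they]] [Conj or] [NP [Pron they]]] [RelC [Rel which] [VP [V offered] [NP [Det the] [N editor]]]]] [VP [V chased] [NP [Det the] [N editor]] [NP [NP [Pron they]] [Conj or] [NP [NP [Pron they]] [PP [P beside] [NP [Pron they]]]]]]]
[S [NP [NP [NP [Pron they]] [Conj or] [NP [Pron they]]] [RelC [Rel which] [VP [V offered] [NP [Det the] [N editor]]]]] [VP [V chased] [NP [Det the] [N editor]] [NP [NP [NP [Pron they]] [Conj or] [NP [Pron they]]] [PP [P beside] [NP [Pron they]]]]]]
The trees differ in how a recursive rule is bracketed over the same span.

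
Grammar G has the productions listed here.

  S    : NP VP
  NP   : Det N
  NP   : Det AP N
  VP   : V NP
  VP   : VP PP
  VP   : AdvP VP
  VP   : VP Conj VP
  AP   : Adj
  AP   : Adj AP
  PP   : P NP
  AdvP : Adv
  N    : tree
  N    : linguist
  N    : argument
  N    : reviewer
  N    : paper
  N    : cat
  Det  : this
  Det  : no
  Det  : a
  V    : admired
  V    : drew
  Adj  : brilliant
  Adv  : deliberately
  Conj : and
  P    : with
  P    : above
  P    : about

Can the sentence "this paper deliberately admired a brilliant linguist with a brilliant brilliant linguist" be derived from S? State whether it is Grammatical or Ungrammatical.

S
  NP
    Det: this
    N: paper
  VP
    VP
      AdvP
        Adv: deliberately
      VP
        V: admired
        NP
          Det: a
          AP
            Adj: brilliant
          N: linguist
    PP
      P: with
      NP
        Det: a
        AP
          Adj: brilliant
          AP
            Adj: brilliant
        N: linguist
Every word is introduced by a lexical rule and the phrasal rules combine the resulting categories into a single S.

Grammatical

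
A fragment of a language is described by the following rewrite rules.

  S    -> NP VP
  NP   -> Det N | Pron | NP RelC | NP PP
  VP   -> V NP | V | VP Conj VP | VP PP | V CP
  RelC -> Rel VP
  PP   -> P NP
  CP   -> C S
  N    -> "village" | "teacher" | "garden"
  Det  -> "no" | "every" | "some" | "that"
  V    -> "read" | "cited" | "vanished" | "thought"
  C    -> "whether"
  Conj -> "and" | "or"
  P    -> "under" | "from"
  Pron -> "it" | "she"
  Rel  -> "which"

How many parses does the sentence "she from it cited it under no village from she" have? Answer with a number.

Two of the 5 distinct bracketings:
[S [NP [NP [Pron she]] [PP [P from] [NP [Pron it]]]] [VP [V cited] [NP [NP [Pron it]] [PP [P under] [NP [NP [Det no] [N village]] [PP [P from] [NP [Pron she]]]]]]]]
[S [NP [NP [Pron she]] [PP [P from] [NP [Pron it]]]] [VP [V cited] [NP [NP [NP [Pron it]] [PP [P under] [NP [Det no] [N village]]]] [PP [P from] [NP [Pron she]]]]]]
The trees differ in how a recursive rule is bracketed over the same span.

5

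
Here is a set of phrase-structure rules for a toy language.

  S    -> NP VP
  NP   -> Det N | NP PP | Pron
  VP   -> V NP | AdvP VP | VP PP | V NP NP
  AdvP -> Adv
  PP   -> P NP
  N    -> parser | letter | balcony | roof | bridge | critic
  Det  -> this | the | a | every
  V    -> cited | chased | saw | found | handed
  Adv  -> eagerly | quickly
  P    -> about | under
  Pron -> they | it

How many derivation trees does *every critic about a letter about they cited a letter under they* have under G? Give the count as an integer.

Two of the 4 distinct bracketings:
[S [NP [NP [Det every] [N critic]] [PP [P about] [NP [NP [Det a] [N letter]] [PP [P about] [NP [Pron they]]]]]] [VP [V cited] [NP [NP [Det a] [N letter]] [PP [P under] [NP [Pron they]]]]]]
[S [NP [NP [Det every] [N critic]] [PP [P about] [NP [NP [Det a] [N letter]] [PP [P about] [NP [Pron they]]]]]] [VP [VP [V cited] [NP [Det a] [N letter]]] [PP [P under] [NP [Pron they]]]]]
The difference turns on whether VP → VP PP is used at the relevant span, versus an alternative expansion of VP.

4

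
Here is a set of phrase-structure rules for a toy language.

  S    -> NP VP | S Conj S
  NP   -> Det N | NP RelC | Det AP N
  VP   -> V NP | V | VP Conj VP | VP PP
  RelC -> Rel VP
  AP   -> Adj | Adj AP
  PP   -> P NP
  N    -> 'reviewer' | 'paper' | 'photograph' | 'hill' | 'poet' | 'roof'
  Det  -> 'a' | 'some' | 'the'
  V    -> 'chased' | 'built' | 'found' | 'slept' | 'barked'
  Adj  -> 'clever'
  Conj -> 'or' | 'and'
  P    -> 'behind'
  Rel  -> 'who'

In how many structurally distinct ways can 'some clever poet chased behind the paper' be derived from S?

[S [NP [Det some] [AP [Adj clever]] [N poet]] [VP [VP [V chased]] [PP [P behind] [NP [Det the] [N paper]]]]]
No rule offers an alternative attachment or grouping for any span, so this is the only derivation.

1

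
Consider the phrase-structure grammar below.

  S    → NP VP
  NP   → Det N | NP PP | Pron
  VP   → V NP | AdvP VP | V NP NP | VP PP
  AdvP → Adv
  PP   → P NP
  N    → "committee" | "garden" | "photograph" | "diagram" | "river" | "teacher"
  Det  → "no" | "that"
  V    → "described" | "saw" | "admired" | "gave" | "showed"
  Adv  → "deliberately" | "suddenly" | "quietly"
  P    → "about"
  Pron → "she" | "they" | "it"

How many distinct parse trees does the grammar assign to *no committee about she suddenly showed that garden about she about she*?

Two of the 9 distinct bracketings:
[S [NP [NP [Det no] [N committee]] [PP [P about] [NP [Pron she]]]] [VP [AdvP [Adv suddenly]] [VP [V showed] [NP [NP [Det that] [N garden]] [PP [P about] [NP [NP [Pron she]] [PP [P about] [NP [Pron she]]]]]]]]]
[S [NP [NP [Det no] [N committee]] [PP [P about] [NP [Pron she]]]] [VP [AdvP [Adv suddenly]] [VP [V showed] [NP [NP [NP [Det that] [N garden]] [PP [P about] [NP [Pron she]]]] [PP [P about] [NP [Pron she]]]]]]]
The trees differ in how a recursive rule is bracketed over the same span.

9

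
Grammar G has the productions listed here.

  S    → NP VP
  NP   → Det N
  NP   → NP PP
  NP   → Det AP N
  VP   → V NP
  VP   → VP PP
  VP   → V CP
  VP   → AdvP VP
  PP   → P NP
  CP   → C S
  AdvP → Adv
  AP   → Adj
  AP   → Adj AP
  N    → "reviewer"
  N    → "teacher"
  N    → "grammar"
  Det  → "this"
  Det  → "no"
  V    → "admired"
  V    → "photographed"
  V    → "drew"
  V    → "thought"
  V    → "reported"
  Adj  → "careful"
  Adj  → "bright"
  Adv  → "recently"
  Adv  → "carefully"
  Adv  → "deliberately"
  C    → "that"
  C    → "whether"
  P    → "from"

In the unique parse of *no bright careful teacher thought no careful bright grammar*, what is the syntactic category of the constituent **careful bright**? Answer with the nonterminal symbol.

AP

[S [NP [Det no] [AP [Adj bright] [AP [Adj careful]]] [N teacher]] [VP [V thought] [NP [Det no] [AP [Adj careful] [AP [Adj bright]]] [N grammar]]]]
The span 'careful bright' is the AP node built by AP → Adj AP.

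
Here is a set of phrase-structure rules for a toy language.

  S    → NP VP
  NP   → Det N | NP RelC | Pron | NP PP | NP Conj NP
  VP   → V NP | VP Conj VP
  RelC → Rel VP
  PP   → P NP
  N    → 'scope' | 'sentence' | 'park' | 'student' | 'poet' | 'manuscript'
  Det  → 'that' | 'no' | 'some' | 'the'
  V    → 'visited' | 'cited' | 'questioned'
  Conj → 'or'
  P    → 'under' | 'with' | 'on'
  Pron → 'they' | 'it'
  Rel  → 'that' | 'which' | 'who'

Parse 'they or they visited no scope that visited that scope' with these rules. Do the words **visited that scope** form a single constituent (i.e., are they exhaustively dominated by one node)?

Yes

[S [NP [NP [Pron they]] [Conj or] [NP [Pron they]]] [VP [V visited] [NP [NP [Det no] [N scope]] [RelC [Rel that] [VP [V visited] [NP [Det that] [N scope]]]]]]]
The words 'visited that scope' are exhaustively dominated by a single VP node (built by VP → V NP), so they form a constituent.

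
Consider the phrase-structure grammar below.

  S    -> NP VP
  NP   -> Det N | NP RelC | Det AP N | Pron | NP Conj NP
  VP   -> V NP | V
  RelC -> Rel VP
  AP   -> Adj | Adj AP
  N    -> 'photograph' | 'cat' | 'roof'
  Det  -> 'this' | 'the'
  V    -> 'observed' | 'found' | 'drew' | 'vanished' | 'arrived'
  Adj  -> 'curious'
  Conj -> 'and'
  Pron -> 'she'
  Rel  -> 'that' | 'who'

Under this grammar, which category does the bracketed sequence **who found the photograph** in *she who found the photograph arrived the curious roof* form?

RelC

[S [NP [NP [Pron she]] [RelC [Rel who] [VP [V found] [NP [Det the] [N photograph]]]]] [VP [V arrived] [NP [Det the] [AP [Adj curious]] [N roof]]]]
The span 'who found the photograph' is the RelC node built by RelC → Rel VP.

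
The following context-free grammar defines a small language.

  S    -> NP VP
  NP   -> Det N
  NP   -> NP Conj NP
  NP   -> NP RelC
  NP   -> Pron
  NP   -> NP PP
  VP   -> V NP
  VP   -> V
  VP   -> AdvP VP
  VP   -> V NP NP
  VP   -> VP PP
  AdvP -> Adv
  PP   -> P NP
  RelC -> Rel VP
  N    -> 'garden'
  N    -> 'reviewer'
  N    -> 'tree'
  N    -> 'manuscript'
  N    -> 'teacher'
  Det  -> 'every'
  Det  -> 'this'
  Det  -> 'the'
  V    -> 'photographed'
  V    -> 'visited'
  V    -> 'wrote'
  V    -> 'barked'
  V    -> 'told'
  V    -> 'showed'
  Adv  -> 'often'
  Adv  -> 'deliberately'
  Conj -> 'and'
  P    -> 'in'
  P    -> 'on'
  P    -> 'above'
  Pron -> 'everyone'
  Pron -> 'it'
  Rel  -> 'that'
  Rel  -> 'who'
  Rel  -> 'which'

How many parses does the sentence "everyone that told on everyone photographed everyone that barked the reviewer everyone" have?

Two of the 4 distinct bracketings:
[S [NP [NP [Pron everyone]] [RelC [Rel that] [VP [VP [V told]] [PP [P on] [NP [Pron everyone]]]]]] [VP [V photographed] [NP [NP [Pron everyone]] [RelC [Rel that] [VP [V barked] [NP [Det the] [N reviewer]] [NP [Pron everyone]]]]]]]
[S [NP [NP [Pron everyone]] [RelC [Rel that] [VP [VP [V told]] [PP [P on] [NP [Pron everyone]]]]]] [VP [V photographed] [NP [NP [Pron everyone]] [RelC [Rel that] [VP [V barked] [NP [Det the] [N reviewer]]]]] [NP [Pron everyone]]]]
The trees differ in how a recursive rule is bracketed over the same span.

4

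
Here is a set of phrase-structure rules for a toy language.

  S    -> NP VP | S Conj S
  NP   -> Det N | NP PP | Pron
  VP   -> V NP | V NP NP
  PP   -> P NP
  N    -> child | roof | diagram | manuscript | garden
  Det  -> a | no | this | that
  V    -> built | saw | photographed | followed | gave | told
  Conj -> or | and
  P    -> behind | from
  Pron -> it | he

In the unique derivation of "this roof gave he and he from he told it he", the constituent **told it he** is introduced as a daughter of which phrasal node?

[S [S [NP [Det this] [N roof]] [VP [V gave] [NP [Pron he]]]] [Conj and] [S [NP [NP [Pron he]] [PP [P from] [NP [Pron he]]]] [VP [V told] [NP [Pron it]] [NP [Pron he]]]]]
The span 'told it he' is the VP node built by VP → V NP NP.
Its mother is the S built by S → NP VP.

S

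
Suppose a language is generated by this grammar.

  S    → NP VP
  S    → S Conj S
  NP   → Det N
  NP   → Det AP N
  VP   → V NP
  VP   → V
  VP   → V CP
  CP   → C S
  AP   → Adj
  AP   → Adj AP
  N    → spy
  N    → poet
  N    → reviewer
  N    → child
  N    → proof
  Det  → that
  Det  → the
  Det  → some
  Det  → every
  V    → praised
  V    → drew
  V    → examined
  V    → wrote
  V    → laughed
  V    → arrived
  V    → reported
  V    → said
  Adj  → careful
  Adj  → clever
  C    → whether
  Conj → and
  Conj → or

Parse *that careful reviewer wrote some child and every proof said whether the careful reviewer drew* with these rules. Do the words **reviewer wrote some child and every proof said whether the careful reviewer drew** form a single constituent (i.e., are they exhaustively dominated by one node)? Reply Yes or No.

[S [S [NP [Det that] [AP [Adj careful]] [N reviewer]] [VP [V wrote] [NP [Det some] [N child]]]] [Conj and] [S [NP [Det every] [N proof]] [VP [V said] [CP [C whether] [S [NP [Det the] [AP [Adj careful]] [N reviewer]] [VP [V drew]]]]]]]
The smallest constituent containing 'reviewer wrote some child and every proof said whether the careful reviewer drew' is the S spanning 'that careful reviewer wrote some child and every proof said whether the careful reviewer drew'; no single node in the tree dominates exactly the given words.

No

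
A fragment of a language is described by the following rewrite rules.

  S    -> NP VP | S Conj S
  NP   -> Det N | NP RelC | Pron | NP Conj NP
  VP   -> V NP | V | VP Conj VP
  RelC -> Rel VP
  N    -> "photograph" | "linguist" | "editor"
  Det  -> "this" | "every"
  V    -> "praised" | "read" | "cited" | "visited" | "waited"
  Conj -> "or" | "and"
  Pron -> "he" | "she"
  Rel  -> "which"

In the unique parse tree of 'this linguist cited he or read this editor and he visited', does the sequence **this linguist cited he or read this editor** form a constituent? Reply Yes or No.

[S [S [NP [Det this] [N linguist]] [VP [VP [V cited] [NP [Pron he]]] [Conj or] [VP [V read] [NP [Det this] [N editor]]]]] [Conj and] [S [NP [Pron he]] [VP [V visited]]]]
The words 'this linguist cited he or read this editor' are exhaustively dominated by a single S node (built by S → NP VP), so they form a constituent.

Yes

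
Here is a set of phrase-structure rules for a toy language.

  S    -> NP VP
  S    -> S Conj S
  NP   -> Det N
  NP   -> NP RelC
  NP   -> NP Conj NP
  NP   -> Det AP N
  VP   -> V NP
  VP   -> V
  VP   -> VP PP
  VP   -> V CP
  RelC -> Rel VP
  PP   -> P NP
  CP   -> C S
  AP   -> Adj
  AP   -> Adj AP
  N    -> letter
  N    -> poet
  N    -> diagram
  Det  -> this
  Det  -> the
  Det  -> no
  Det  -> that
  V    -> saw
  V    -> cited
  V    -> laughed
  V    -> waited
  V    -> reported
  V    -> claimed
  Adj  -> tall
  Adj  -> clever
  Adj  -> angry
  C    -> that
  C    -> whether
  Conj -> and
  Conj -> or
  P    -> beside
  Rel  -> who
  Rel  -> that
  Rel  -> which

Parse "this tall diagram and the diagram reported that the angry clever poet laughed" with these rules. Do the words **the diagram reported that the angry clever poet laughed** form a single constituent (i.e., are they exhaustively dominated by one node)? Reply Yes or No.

[S [NP [NP [Det this] [AP [Adj tall]] [N diagram]] [Conj and] [NP [Det the] [N diagram]]] [VP [V reported] [CP [C that] [S [NP [Det the] [AP [Adj angry] [AP [Adj clever]]] [N poet]] [VP [V laughed]]]]]]
The smallest constituent containing 'the diagram reported that the angry clever poet laughed' is the S spanning 'this tall diagram and the diagram reported that the angry clever poet laughed'; no single node in the tree dominates exactly the given words.

No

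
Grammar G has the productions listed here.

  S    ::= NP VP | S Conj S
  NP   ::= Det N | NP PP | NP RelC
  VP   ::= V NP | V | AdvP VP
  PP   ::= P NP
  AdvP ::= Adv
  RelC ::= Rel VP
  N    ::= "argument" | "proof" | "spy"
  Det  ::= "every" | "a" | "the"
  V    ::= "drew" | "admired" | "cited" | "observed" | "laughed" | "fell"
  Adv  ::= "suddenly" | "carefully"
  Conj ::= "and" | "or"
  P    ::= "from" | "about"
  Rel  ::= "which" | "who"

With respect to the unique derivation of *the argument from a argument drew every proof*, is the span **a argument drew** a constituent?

No

[S [NP [NP [Det the] [N argument]] [PP [P from] [NP [Det a] [N argument]]]] [VP [V drew] [NP [Det every] [N proof]]]]
The smallest constituent containing 'a argument drew' is the S spanning 'the argument from a argument drew every proof'; no single node in the tree dominates exactly the given words.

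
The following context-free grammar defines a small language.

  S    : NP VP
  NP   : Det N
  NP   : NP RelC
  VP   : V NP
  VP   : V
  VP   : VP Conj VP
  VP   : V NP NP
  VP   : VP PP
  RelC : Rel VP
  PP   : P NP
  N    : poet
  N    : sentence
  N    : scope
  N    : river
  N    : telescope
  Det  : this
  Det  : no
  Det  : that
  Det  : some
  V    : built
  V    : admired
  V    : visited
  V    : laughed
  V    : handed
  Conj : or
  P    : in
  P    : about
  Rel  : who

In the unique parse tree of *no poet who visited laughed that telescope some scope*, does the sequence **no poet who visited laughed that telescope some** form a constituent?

No

[S [NP [NP [Det no] [N poet]] [RelC [Rel who] [VP [V visited]]]] [VP [V laughed] [NP [Det that] [N telescope]] [NP [Det some] [N scope]]]]
The smallest constituent containing 'no poet who visited laughed that telescope some' is the S spanning 'no poet who visited laughed that telescope some scope'; no single node in the tree dominates exactly the given words.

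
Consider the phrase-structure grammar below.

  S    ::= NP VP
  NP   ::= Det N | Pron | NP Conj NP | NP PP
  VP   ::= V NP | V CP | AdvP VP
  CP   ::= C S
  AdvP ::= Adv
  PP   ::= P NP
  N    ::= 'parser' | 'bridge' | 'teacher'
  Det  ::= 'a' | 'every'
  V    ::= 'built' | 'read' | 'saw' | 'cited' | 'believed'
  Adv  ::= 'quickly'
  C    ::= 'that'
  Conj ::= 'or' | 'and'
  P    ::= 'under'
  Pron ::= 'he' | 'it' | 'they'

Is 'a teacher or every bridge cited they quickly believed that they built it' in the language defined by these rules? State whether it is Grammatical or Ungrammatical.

Ungrammatical

For S → NP VP, every NP-prefix leaves a non-VP remainder: after 'a teacher' the remainder is not a VP; after 'a teacher or every bridge' the remainder is not a VP.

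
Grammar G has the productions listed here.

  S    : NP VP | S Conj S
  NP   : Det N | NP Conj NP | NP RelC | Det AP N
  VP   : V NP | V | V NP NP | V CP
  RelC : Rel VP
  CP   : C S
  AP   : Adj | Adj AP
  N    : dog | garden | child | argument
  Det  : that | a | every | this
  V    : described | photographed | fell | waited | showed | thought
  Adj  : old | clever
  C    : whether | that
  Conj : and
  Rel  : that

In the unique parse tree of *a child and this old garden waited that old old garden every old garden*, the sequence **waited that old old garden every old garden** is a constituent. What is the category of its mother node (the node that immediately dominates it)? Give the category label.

[S [NP [NP [Det a] [N child]] [Conj and] [NP [Det this] [AP [Adj old]] [N garden]]] [VP [V waited] [NP [Det that] [AP [Adj old] [AP [Adj old]]] [N garden]] [NP [Det every] [AP [Adj old]] [N garden]]]]
The span 'waited that old old garden every old garden' is the VP node built by VP → V NP NP.
Its mother is the S built by S → NP VP.

S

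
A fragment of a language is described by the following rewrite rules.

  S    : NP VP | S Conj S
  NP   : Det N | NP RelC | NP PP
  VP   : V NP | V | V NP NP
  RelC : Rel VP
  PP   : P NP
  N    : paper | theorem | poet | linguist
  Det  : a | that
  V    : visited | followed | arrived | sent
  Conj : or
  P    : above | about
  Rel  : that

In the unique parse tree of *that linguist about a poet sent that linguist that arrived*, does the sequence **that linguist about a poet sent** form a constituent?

[S [NP [NP [Det that] [N linguist]] [PP [P about] [NP [Det a] [N poet]]]] [VP [V sent] [NP [NP [Det that] [N linguist]] [RelC [Rel that] [VP [V arrived]]]]]]
The smallest constituent containing 'that linguist about a poet sent' is the S spanning 'that linguist about a poet sent that linguist that arrived'; no single node in the tree dominates exactly the given words.

No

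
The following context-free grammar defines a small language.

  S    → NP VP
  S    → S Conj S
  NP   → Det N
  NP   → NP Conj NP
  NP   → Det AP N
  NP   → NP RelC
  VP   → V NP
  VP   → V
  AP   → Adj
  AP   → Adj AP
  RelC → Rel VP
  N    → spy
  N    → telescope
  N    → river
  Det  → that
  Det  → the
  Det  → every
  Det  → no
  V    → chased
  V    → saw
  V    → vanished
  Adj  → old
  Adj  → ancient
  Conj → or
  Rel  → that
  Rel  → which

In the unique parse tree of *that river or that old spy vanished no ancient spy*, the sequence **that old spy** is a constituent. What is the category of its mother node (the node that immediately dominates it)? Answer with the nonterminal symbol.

NP

[S [NP [NP [Det that] [N river]] [Conj or] [NP [Det that] [AP [Adj old]] [N spy]]] [VP [V vanished] [NP [Det no] [AP [Adj ancient]] [N spy]]]]
The span 'that old spy' is the NP node built by NP → Det AP N.
Its mother is the NP built by NP → NP Conj NP.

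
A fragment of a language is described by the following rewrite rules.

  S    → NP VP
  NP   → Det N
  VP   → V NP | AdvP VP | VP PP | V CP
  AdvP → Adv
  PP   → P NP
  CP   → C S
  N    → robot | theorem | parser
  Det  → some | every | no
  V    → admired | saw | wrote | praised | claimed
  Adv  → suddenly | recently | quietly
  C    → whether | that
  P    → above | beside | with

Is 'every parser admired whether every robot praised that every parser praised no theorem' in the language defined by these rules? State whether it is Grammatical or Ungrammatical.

Grammatical

[S [NP [Det every] [N parser]] [VP [V admired] [CP [C whether] [S [NP [Det every] [N robot]] [VP [V praised] [CP [C that] [S [NP [Det every] [N parser]] [VP [V praised] [NP [Det no] [N theorem]]]]]]]]]]
Each bracket corresponds to one application of a listed rule, so the string is derivable from S.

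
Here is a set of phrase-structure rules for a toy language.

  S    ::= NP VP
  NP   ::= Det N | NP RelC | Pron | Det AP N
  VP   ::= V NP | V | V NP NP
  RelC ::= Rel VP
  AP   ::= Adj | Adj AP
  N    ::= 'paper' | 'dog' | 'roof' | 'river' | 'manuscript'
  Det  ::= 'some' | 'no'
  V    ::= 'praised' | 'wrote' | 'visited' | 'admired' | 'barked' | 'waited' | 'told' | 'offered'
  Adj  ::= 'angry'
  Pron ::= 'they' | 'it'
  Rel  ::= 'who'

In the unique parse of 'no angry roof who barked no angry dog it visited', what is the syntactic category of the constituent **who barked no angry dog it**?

[S [NP [NP [Det no] [AP [Adj angry]] [N roof]] [RelC [Rel who] [VP [V barked] [NP [Det no] [AP [Adj angry]] [N dog]] [NP [Pron it]]]]] [VP [V visited]]]
The span 'who barked no angry dog it' is the RelC node built by RelC → Rel VP.

RelC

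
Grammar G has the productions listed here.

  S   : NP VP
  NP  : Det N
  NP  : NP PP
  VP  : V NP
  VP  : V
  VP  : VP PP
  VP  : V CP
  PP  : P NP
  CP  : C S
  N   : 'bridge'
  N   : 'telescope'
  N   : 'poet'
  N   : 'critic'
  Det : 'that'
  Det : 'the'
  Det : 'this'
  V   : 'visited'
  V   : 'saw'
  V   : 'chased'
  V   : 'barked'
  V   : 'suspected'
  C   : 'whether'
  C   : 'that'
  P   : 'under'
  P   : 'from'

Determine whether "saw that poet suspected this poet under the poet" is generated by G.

For S → NP VP, no prefix of the string parses as an NP.

Ungrammatical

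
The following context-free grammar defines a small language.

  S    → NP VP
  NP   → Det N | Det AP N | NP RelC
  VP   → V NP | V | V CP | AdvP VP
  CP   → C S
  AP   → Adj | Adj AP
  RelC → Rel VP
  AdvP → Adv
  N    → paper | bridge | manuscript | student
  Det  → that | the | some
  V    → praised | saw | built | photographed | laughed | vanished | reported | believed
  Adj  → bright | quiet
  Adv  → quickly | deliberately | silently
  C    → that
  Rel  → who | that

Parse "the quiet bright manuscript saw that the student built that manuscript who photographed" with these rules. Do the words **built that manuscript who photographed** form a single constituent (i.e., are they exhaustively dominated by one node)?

[S [NP [Det the] [AP [Adj quiet] [AP [Adj bright]]] [N manuscript]] [VP [V saw] [CP [C that] [S [NP [Det the] [N student]] [VP [V built] [NP [NP [Det that] [N manuscript]] [RelC [Rel who] [VP [V photographed]]]]]]]]]
The words 'built that manuscript who photographed' are exhaustively dominated by a single VP node (built by VP → V NP), so they form a constituent.

Yes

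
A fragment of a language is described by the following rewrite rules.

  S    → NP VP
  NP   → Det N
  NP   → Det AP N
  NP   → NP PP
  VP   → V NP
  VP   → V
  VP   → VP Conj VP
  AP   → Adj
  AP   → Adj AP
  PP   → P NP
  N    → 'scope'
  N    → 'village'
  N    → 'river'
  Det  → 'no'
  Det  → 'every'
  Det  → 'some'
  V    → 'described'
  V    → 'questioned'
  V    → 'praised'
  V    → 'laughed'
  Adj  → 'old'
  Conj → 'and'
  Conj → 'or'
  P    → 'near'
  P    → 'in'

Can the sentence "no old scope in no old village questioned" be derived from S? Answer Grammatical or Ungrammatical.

Grammatical

S
  NP
    NP
      Det: no
      AP
        Adj: old
      N: scope
    PP
      P: in
      NP
        Det: no
        AP
          Adj: old
        N: village
  VP
    V: questioned
The bracketing above is licensed at every node by one of the given productions, with S at the root.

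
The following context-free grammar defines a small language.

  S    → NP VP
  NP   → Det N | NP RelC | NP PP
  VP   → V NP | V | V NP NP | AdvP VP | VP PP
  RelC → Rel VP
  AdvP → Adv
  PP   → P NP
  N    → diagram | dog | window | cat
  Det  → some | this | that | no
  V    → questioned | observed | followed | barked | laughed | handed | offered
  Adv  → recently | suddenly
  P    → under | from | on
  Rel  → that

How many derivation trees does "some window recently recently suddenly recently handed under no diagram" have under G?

5

Two of the 5 distinct bracketings:
[S [NP [Det some] [N window]] [VP [AdvP [Adv recently]] [VP [AdvP [Adv recently]] [VP [AdvP [Adv suddenly]] [VP [AdvP [Adv recently]] [VP [VP [V handed]] [PP [P under] [NP [Det no] [N diagram]]]]]]]]]
[S [NP [Det some] [N window]] [VP [AdvP [Adv recently]] [VP [AdvP [Adv recently]] [VP [AdvP [Adv suddenly]] [VP [VP [AdvP [Adv recently]] [VP [V handed]]] [PP [P under] [NP [Det no] [N diagram]]]]]]]]
The trees differ in how a recursive rule is bracketed over the same span.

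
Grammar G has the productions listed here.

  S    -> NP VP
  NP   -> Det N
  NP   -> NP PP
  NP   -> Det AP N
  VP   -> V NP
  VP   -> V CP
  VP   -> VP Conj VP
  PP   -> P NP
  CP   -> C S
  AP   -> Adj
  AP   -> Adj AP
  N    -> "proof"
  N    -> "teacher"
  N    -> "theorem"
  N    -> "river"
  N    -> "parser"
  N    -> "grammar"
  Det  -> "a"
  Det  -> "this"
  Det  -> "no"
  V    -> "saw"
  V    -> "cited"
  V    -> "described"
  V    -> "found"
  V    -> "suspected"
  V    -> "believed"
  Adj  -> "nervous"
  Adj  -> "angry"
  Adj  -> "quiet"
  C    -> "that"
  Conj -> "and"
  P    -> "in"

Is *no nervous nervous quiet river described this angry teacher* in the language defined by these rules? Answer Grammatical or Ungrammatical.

Grammatical

[S [NP [Det no] [AP [Adj nervous] [AP [Adj nervous] [AP [Adj quiet]]]] [N river]] [VP [V described] [NP [Det this] [AP [Adj angry]] [N teacher]]]]
Every word is introduced by a lexical rule and the phrasal rules combine the resulting categories into a single S.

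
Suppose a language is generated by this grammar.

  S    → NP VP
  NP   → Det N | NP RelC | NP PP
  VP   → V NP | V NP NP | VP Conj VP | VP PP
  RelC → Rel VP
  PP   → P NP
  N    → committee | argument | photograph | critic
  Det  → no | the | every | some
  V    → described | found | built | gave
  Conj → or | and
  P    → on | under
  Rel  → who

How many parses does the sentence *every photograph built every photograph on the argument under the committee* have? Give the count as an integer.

5

Two of the 5 distinct bracketings:
[S [NP [Det every] [N photograph]] [VP [V built] [NP [NP [Det every] [N photograph]] [PP [P on] [NP [NP [Det the] [N argument]] [PP [P under] [NP [Det the] [N committee]]]]]]]]
[S [NP [Det every] [N photograph]] [VP [V built] [NP [NP [NP [Det every] [N photograph]] [PP [P on] [NP [Det the] [N argument]]]] [PP [P under] [NP [Det the] [N committee]]]]]]
The trees differ in how a recursive rule is bracketed over the same span.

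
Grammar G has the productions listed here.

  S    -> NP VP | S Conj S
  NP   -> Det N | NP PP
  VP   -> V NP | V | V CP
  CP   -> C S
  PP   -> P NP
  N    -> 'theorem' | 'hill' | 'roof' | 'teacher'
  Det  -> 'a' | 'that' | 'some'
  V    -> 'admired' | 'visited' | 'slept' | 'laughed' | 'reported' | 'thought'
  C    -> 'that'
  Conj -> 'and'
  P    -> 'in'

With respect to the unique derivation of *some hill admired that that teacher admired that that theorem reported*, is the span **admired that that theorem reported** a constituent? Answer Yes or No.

Yes

[S [NP [Det some] [N hill]] [VP [V admired] [CP [C that] [S [NP [Det that] [N teacher]] [VP [V admired] [CP [C that] [S [NP [Det that] [N theorem]] [VP [V reported]]]]]]]]]
The words 'admired that that theorem reported' are exhaustively dominated by a single VP node (built by VP → V CP), so they form a constituent.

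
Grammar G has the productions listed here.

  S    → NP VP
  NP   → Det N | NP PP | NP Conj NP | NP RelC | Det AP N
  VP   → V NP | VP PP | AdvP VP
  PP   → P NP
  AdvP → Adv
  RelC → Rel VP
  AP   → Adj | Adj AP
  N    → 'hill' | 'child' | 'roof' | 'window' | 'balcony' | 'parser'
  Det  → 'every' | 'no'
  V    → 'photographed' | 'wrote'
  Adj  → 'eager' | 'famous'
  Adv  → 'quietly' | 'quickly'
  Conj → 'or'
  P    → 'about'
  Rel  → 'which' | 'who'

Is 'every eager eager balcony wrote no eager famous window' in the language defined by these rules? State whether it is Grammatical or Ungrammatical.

[S [NP [Det every] [AP [Adj eager] [AP [Adj eager]]] [N balcony]] [VP [V wrote] [NP [Det no] [AP [Adj eager] [AP [Adj famous]]] [N window]]]]
The bracketing above is licensed at every node by one of the given productions, with S at the root.

Grammatical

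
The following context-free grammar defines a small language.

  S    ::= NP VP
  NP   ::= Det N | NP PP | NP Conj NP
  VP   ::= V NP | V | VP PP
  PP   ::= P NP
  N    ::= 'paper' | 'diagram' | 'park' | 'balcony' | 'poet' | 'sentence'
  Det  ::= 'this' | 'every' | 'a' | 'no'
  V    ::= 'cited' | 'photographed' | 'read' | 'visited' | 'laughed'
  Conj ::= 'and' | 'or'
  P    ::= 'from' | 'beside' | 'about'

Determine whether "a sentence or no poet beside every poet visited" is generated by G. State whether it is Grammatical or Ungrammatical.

Grammatical

S
  NP
    NP
      NP
        Det: a
        N: sentence
      Conj: or
      NP
        Det: no
        N: poet
    PP
      P: beside
      NP
        Det: every
        N: poet
  VP
    V: visited
The bracketing above is licensed at every node by one of the given productions, with S at the root.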